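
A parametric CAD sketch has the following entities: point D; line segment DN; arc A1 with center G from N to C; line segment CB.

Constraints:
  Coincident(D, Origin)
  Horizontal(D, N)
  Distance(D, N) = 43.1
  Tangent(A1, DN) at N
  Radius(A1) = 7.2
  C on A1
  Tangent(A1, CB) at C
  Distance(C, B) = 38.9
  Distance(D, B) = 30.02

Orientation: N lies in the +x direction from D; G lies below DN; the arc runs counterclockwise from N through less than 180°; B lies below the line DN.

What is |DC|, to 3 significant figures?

38.2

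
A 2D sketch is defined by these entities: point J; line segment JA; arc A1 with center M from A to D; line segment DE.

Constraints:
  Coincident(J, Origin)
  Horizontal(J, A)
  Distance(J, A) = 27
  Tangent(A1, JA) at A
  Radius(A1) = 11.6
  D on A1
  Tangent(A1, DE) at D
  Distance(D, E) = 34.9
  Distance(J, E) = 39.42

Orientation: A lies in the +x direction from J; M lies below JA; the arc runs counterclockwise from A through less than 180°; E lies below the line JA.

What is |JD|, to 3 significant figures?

17.8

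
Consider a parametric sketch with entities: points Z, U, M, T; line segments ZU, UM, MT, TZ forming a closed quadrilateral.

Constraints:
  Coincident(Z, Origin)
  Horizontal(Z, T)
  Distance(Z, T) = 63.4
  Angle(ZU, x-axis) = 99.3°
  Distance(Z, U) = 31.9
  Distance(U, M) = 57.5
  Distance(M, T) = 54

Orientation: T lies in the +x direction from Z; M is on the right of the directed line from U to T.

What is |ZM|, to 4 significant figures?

26.78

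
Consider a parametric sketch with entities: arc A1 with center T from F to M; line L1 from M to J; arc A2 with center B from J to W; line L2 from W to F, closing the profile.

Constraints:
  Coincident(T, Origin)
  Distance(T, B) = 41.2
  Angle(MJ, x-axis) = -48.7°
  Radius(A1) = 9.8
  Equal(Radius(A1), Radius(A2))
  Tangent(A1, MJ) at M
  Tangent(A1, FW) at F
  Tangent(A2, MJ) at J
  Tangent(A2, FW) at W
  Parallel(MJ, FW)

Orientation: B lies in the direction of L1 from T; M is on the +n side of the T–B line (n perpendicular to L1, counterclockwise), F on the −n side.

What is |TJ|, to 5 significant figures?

42.349

Tangency of A1 to both parallel lines with radius 9.8 puts M and F at T ± 9.8·n: M = (7.3624, 6.4680), F = (-7.3624, -6.4680). Equal radii place J and W the same way about B: J = B + 9.8·n = (34.554, -24.484), W = B − 9.8·n = (19.830, -37.420). Then |TJ| = |J − T| = 42.349.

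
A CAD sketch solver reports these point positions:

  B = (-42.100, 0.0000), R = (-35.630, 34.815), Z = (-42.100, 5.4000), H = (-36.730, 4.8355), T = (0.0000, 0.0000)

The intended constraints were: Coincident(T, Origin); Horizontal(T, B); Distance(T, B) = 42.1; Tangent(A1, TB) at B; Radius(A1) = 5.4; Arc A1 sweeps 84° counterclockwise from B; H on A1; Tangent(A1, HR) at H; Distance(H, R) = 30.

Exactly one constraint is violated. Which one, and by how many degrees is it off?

Tangent(A1, HR) at H — off by 3.90°.

T = (0.00, 0.00) ✓; T.y = 0.00, B.y = 0.00 ✓; |TB| = 42.10 ✓; ∠(ZB, BT) = 90.00° ✓; |ZB| = 5.400 ✓; bearing(Z→H) − bearing(Z→B) = 84.00° ✓; |ZH| = 5.400 ✓; ∠(ZH, HR) = 86.10° ✗; |HR| = 30.00 ✓.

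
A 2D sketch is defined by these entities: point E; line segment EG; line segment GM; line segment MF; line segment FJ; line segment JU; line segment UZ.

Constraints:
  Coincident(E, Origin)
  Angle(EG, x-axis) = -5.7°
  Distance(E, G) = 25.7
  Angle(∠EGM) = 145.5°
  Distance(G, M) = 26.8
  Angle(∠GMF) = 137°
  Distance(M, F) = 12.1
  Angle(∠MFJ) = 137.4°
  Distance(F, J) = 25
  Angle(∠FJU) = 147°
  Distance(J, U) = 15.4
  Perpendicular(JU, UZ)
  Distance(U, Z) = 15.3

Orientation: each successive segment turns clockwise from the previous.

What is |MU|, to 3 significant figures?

46.8

∠MFJ = 137.4° gives FJ at -126° from the x-axis; with |FJ| = 25.0, J = (32.9, -52.1). ∠FJU = 147.0° gives JU at -159° from the x-axis; with |JU| = 15.4, U = (18.5, -57.7). Then |MU| = |U − M| = 46.8.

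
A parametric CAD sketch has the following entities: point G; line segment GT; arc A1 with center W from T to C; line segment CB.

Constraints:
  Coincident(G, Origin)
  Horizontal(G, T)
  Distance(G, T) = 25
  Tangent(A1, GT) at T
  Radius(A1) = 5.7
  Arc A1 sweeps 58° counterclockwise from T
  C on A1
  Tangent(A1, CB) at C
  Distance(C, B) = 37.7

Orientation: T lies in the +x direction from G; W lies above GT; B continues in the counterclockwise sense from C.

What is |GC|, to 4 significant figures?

29.95

G is at the origin; G and T share the same y with |GT| = 25.0 and T on the +x side, so T = (25.00, 0.000). The tangent condition forces WT to be normal to GT, so W = T + (0, 5.7) = (25.00, 5.700). On A1, T sits at bearing -90° from W; a 58° counterclockwise sweep puts C at bearing -32°, so C = W + 5.7·(cos -32°, sin -32°) = (29.83, 2.679). Then |GC| = |C − G| = 29.95.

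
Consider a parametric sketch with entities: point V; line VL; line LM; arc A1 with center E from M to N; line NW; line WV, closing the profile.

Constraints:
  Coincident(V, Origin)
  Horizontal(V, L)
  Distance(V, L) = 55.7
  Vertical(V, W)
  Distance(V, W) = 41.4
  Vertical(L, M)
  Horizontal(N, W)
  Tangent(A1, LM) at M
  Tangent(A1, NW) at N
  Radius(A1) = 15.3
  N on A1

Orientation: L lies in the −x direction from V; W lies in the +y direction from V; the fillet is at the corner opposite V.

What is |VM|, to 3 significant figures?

61.5

V is at the origin; VL is horizontal with |VL| = 55.7 and L on the −x side, so L = (-55.7, 0.00). VW is vertical with |VW| = 41.4 and W on the +y side, so W = (0.00, 41.4). The virtual corner opposite V is at (-55.7, 41.4). A1 meets LM tangentially, so EM is at right angles to LM and the tangent condition forces EN to be normal to NW, with radius 15.3, so the center E sits 15.3 in from both sides at E = (-40.4, 26.1). That places the tangent points at M = (-55.7, 26.1) on LM and N = (-40.4, 41.4) on NW. Then |VM| = |M − V| = 61.5.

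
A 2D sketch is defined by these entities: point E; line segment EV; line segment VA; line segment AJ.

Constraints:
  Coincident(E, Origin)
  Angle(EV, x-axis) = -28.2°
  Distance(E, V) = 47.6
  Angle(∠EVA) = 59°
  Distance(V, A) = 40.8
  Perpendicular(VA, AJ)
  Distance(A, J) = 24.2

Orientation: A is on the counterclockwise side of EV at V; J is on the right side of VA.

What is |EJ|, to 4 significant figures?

67.01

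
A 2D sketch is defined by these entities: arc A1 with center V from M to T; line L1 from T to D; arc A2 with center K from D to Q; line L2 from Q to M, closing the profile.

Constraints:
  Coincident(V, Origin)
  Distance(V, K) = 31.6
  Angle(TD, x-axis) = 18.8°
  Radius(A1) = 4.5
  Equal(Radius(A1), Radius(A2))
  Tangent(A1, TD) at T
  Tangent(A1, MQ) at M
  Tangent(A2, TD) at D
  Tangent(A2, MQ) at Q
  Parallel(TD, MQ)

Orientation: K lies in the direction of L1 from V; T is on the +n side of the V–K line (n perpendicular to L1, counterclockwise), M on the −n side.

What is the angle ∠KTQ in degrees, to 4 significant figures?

7.793°

The slot axis is L1's direction at 18.8°, so u = (cos 18.8°, sin 18.8°) = (0.9466, 0.3223) and n = (−sin 18.8°, cos 18.8°) = (-0.3223, 0.9466). V is at the origin and K lies 31.6 along u from V, so K = 31.6·u = (29.91, 10.18). Tangency of A1 to both parallel lines with radius 4.5 puts T and M at V ± 4.5·n: T = (-1.450, 4.260), M = (1.450, -4.260). Equal radii place D and Q the same way about K: D = K + 4.5·n = (28.46, 14.44), Q = K − 4.5·n = (31.36, 5.924). Then cos ∠KTQ = TK·TQ / (|TK||TQ|), giving 7.793°.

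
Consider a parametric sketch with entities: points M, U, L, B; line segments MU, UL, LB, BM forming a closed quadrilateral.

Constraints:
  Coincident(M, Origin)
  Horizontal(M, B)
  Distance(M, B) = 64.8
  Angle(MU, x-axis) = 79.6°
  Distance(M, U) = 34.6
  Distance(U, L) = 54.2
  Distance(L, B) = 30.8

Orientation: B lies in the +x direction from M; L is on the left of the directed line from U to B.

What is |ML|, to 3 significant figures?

67.6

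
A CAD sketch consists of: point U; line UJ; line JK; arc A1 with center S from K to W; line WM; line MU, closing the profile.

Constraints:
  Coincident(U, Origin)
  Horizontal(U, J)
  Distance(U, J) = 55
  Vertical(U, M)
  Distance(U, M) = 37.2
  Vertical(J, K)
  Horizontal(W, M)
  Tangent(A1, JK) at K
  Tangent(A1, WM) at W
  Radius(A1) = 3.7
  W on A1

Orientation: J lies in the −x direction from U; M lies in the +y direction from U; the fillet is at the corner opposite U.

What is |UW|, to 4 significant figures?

63.37

U is at the origin; U and J share the same y with |UJ| = 55.0 and J on the −x side, so J = (-55.00, 0.000). U and M share the same x with |UM| = 37.2 and M on the +y side, so M = (0.000, 37.20). The virtual corner opposite U is at (-55.00, 37.20). Since A1 is tangent to JK there, SK ⟂ JK and since A1 is tangent to WM there, SW ⟂ WM, with radius 3.7, so the center S sits 3.7 in from both sides at S = (-51.30, 33.50). That places the tangent points at K = (-55.00, 33.50) on JK and W = (-51.30, 37.20) on WM. Then |UW| = |W − U| = 63.37.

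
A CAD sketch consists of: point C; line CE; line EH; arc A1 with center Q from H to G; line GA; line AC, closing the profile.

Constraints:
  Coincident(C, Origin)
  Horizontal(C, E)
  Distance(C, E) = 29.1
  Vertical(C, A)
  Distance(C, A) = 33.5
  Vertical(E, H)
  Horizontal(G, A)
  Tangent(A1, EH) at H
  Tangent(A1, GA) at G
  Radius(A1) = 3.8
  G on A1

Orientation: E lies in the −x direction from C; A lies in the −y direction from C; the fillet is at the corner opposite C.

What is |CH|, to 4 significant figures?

41.58

The virtual corner opposite C is at (-29.10, -33.50). Tangency of A1 to EH means the radius QH is perpendicular to EH and the tangent condition forces QG to be normal to GA, with radius 3.8, so the center Q sits 3.8 in from both sides at Q = (-25.30, -29.70). That places the tangent points at H = (-29.10, -29.70) on EH and G = (-25.30, -33.50) on GA. Then |CH| = |H − C| = 41.58.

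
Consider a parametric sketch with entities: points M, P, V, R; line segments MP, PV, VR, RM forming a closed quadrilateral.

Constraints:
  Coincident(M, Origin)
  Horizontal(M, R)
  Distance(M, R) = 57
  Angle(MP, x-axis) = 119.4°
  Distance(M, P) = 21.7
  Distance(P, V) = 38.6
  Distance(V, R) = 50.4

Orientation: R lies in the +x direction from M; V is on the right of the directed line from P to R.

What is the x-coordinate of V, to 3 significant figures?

8.72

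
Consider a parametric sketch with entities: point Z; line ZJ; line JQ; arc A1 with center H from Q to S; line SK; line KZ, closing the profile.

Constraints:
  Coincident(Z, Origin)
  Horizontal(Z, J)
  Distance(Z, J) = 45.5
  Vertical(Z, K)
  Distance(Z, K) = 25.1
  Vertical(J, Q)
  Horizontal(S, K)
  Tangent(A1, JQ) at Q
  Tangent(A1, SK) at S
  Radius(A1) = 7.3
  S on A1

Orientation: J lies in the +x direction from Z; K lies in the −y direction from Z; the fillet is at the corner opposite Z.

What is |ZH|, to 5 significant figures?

42.144

Z is at the origin; ZJ is horizontal with |ZJ| = 45.5 and J on the +x side, so J = (45.500, 0.0000). Z and K share the same x with |ZK| = 25.1 and K on the −y side, so K = (0.0000, -25.100). The virtual corner opposite Z is at (45.500, -25.100). Since A1 is tangent to JQ there, HQ ⟂ JQ and since A1 is tangent to SK there, HS ⟂ SK, with radius 7.3, so the center H sits 7.3 in from both sides at H = (38.200, -17.800). Then |ZH| = |H − Z| = 42.144.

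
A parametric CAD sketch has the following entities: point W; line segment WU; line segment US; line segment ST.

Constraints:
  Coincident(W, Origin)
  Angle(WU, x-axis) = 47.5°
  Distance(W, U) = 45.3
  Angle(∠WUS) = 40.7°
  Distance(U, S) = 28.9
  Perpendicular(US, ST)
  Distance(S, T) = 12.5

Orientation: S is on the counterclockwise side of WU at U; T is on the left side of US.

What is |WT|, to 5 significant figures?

17.888

W is at the origin; WU runs at 47.5° with length 45.3, so U = 45.3·(cos 47.5°, sin 47.5°) = (30.604, 33.399). ∠WUS = 40.7°, so US runs at 47.5° + (180° − 40.7°) = 186.80° from the x-axis; with |US| = 28.9, S = U + 28.9·(cos 186.80°, sin 186.80°) = (1.9075, 29.977). US is perpendicular to ST; with |ST| = 12.5 on the left of US, T = S + 12.5·(0.11840, -0.99297) = (3.3876, 17.565). Then |WT| = |T − W| = 17.888.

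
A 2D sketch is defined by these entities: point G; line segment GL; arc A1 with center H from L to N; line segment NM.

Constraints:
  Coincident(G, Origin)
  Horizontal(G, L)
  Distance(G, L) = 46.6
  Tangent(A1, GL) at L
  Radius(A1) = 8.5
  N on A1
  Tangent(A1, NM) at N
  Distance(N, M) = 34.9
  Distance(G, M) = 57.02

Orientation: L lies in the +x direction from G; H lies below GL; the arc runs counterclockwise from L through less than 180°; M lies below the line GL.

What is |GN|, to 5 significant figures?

38.994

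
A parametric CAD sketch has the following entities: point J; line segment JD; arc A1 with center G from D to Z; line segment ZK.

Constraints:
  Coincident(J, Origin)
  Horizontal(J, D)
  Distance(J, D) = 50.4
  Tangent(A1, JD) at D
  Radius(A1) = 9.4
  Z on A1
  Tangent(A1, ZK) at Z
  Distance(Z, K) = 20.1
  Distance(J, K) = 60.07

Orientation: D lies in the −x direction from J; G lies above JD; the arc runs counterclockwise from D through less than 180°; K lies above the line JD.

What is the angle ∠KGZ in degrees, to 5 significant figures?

64.936°

J is at the origin; J and D share the same y with |JD| = 50.4 and D on the −x side, so D = (-50.400, 0.0000). Since A1 is tangent to JD there, GD ⟂ JD, so G = D + (0, 9.4) = (-50.400, 9.4000). Since GZ ⟂ ZK (tangency), |GK| = √(9.4² + 20.1²) = 22.189 regardless of where Z sits on A1. So K lies on both circle(J, 60.07) and circle(G, 22.189); the above-JD intersection is K = (-51.100, 31.578). Z is the foot of the tangent from K: Z = (-42.015, 13.649).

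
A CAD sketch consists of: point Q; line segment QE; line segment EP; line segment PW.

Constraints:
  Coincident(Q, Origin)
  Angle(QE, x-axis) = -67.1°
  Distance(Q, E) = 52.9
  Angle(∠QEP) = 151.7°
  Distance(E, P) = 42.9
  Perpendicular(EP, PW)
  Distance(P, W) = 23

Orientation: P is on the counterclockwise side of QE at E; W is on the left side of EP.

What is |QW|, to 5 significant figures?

89.501

Q is at the origin; QE runs at -67.1° with length 52.9, so E = 52.9·(cos -67.1°, sin -67.1°) = (20.585, -48.731). ∠QEP = 151.7°, so EP runs at -67.1° + (180° − 151.7°) = -38.800° from the x-axis; with |EP| = 42.9, P = E + 42.9·(cos -38.800°, sin -38.800°) = (54.018, -75.612). EP is perpendicular to PW; with |PW| = 23.0 on the left of EP, W = P + 23.0·(0.62660, 0.77934) = (68.430, -57.687). Then |QW| = |W − Q| = 89.501.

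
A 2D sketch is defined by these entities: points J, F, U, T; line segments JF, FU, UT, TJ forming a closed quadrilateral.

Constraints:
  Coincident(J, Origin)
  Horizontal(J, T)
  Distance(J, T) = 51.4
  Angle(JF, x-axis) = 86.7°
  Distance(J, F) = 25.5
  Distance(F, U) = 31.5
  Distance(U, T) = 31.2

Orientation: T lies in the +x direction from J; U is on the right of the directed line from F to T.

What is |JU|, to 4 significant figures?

20.20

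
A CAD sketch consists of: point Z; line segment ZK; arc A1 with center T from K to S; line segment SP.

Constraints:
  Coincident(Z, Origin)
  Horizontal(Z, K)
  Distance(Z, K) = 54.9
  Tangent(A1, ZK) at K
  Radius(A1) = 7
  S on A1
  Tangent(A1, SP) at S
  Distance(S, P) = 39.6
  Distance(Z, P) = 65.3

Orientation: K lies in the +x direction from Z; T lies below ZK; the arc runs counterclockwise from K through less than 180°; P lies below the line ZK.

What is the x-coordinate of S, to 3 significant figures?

47.9

Checks: |TS| = 7.000 ✓; ∠(TS, SP) = 90.00° ✓; |SP| = 39.60 ✓; |ZP| = 65.30 ✓.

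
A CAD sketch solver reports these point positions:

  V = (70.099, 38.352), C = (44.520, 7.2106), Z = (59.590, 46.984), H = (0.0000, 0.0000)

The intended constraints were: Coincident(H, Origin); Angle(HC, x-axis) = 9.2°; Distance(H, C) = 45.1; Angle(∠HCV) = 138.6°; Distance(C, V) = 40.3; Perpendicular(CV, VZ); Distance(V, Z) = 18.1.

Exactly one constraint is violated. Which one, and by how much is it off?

Distance(V, Z) = 18.1 — off by 4.50.

H = (0.00, 0.00) ✓; HC at 9.200° ✓; |HC| = 45.10 ✓; ∠HCV = 138.6° ✓; |CV| = 40.30 ✓; ∠(CV, VZ) = 90.00° ✓; |VZ| = 13.60 ✗.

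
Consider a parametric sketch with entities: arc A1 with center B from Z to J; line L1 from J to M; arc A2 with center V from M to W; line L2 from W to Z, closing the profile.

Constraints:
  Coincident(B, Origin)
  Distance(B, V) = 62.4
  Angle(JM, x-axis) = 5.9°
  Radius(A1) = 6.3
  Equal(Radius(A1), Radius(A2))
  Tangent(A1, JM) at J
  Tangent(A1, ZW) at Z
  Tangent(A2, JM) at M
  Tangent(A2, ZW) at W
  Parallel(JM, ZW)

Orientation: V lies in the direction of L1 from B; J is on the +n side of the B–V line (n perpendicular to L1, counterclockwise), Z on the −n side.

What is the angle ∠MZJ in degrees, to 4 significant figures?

78.58°

Tangency of A1 to both parallel lines with radius 6.3 puts J and Z at B ± 6.3·n: J = (-0.6476, 6.267), Z = (0.6476, -6.267). Equal radii place M and W the same way about V: M = V + 6.3·n = (61.42, 12.68), W = V − 6.3·n = (62.72, 0.1476). Then cos ∠MZJ = ZM·ZJ / (|ZM||ZJ|), giving 78.58°.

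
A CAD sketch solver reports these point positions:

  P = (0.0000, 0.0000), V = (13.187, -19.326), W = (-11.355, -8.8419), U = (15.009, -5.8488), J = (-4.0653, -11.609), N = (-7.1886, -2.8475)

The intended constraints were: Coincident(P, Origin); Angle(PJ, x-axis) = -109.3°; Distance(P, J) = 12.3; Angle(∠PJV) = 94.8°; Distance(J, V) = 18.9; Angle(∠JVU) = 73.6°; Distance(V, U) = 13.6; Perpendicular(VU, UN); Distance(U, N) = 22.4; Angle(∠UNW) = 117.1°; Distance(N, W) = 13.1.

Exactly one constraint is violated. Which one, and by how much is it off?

Distance(N, W) = 13.1 — off by 5.80.

P = (0.00, 0.00) ✓; PJ at -109.3° ✓; |PJ| = 12.30 ✓; ∠PJV = 94.80° ✓; |JV| = 18.90 ✓; ∠JVU = 73.60° ✓; |VU| = 13.60 ✓; ∠(VU, UN) = 90.00° ✓; |UN| = 22.40 ✓; ∠UNW = 117.1° ✓; |NW| = 7.300 ✗.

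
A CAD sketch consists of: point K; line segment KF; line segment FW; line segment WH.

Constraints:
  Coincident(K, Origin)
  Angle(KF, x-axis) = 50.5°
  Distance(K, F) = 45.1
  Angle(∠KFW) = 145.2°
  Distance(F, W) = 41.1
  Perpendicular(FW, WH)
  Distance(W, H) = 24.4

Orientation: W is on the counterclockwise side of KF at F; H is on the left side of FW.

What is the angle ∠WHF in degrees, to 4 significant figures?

59.30°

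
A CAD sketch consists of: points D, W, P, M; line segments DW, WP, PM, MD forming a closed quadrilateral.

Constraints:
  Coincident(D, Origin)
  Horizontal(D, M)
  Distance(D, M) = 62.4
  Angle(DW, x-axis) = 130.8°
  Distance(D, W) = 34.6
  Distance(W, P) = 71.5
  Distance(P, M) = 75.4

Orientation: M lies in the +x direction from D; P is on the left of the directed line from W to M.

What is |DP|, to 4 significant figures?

77.69

D is at the origin; DM is horizontal with |DM| = 62.4 and M in +x, so M = (62.4, 0). DW runs at 130.8° with |DW| = 34.6, so W = (-22.61, 26.19). P is determined by |WP| = 71.5 and |PM| = 75.4 together: it lies at the intersection of circle(W, 71.5) and circle(M, 75.4). With |WM| = 88.95, the foot of the radical line on WM is 41.26 from W and the perpendicular offset is √(71.5² − 41.26²) = 58.40. Taking the left-of-WM solution: P = (34.01, 69.85).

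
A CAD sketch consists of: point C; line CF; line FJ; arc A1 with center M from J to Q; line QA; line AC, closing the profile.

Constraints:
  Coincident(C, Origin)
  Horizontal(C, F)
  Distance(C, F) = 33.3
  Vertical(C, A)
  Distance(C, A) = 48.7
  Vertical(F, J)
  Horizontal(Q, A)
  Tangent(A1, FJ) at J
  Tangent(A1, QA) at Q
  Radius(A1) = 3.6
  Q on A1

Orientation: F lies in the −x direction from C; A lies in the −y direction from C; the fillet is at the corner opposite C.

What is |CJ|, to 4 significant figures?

56.06

C is at the origin; C and F share the same y with |CF| = 33.3 and F on the −x side, so F = (-33.30, 0.000). C and A share the same x with |CA| = 48.7 and A on the −y side, so A = (0.000, -48.70). The virtual corner opposite C is at (-33.30, -48.70). Since A1 is tangent to FJ there, MJ ⟂ FJ and since A1 is tangent to QA there, MQ ⟂ QA, with radius 3.6, so the center M sits 3.6 in from both sides at M = (-29.70, -45.10). That places the tangent points at J = (-33.30, -45.10) on FJ and Q = (-29.70, -48.70) on QA. Then |CJ| = |J − C| = 56.06.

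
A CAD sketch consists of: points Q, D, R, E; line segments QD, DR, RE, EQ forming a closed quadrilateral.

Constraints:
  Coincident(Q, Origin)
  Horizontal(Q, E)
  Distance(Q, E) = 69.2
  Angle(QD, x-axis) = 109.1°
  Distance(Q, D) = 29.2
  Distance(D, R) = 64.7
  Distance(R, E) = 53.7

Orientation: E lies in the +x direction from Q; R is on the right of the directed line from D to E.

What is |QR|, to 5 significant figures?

36.561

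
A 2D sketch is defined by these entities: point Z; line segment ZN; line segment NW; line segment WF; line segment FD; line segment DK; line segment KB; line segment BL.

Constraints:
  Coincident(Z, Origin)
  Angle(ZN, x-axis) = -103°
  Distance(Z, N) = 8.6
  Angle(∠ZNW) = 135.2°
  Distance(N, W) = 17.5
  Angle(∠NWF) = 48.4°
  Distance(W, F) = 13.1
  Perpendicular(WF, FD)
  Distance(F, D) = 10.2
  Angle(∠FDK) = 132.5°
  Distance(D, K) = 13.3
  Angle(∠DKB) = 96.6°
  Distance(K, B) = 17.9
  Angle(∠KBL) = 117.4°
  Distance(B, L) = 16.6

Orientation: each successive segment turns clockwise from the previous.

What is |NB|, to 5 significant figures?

22.566

Z is at the origin; ZN runs at -103.0° with length 8.6, so N = (-1.9346, -8.3796). ∠ZNW = 135.2° gives NW at -147.80° from the x-axis; with |NW| = 17.5, W = (-16.743, -17.705). ∠NWF = 48.4° gives WF at 80.600° from the x-axis; with |WF| = 13.1, F = (-14.603, -4.7808). WF is perpendicular to FD, so FD runs at -9.4000°; with |FD| = 10.2, D = (-4.5404, -6.4467). ∠FDK = 132.5° gives DK at -56.900° from the x-axis; with |DK| = 13.3, K = (2.7228, -17.588). ∠DKB = 96.6° gives KB at -140.30° from the x-axis; with |KB| = 17.9, B = (-11.049, -29.022). Then |NB| = |B − N| = 22.566.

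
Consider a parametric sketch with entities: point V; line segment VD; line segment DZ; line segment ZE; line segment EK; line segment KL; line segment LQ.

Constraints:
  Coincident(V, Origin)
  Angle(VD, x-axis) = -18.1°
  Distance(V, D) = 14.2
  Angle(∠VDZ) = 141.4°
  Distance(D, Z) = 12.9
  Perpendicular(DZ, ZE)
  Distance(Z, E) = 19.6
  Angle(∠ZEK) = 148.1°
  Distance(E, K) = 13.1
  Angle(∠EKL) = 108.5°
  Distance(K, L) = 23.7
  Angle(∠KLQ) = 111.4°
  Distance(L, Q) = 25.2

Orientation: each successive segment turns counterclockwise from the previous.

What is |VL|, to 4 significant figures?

17.43

V is at the origin; VD runs at -18.1° with length 14.2, so D = (13.50, -4.412). ∠VDZ = 141.4° gives DZ at 20.50° from the x-axis; with |DZ| = 12.9, Z = (25.58, 0.1061). The perpendicularity gives ZE at right angles to DZ, so ZE runs at 110.5°; with |ZE| = 19.6, E = (18.72, 18.46). ∠ZEK = 148.1° gives EK at 142.4° from the x-axis; with |EK| = 13.1, K = (8.337, 26.46). ∠EKL = 108.5° gives KL at -146.1° from the x-axis; with |KL| = 23.7, L = (-11.33, 13.24). Then |VL| = |L − V| = 17.43.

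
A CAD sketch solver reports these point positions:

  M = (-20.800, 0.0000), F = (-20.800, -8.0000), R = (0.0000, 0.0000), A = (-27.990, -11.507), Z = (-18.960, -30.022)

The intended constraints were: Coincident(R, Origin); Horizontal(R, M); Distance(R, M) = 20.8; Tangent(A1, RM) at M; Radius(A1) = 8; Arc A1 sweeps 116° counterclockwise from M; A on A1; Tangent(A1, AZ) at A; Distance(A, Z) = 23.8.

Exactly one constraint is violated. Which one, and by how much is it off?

Distance(A, Z) = 23.8 — off by 3.20.

R = (0.00, 0.00) ✓; R.y = 0.00, M.y = 0.00 ✓; |RM| = 20.80 ✓; ∠(FM, MR) = 90.00° ✓; |FM| = 8.000 ✓; bearing(F→A) − bearing(F→M) = 116.0° ✓; |FA| = 8.000 ✓; ∠(FA, AZ) = 90.00° ✓; |AZ| = 20.60 ✗.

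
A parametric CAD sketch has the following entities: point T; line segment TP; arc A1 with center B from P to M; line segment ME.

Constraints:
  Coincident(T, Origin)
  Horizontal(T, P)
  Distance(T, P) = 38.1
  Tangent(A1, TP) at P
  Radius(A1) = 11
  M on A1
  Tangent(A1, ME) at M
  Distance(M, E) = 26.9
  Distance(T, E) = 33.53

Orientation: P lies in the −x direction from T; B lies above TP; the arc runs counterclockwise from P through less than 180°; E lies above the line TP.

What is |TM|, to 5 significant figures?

28.980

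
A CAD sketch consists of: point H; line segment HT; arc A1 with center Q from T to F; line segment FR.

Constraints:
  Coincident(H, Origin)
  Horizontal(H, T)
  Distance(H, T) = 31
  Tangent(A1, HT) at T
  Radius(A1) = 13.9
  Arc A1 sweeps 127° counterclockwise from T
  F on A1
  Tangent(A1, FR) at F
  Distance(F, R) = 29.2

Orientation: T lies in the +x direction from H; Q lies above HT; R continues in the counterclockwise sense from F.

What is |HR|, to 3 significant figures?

51.8

H is at the origin; H and T share the same y with |HT| = 31.0 and T on the +x side, so T = (31.0, 0.00). A1 meets HT tangentially, so QT is at right angles to HT, so Q = T + (0, 13.9) = (31.0, 13.9). On A1, T sits at bearing -90° from Q; a 127° counterclockwise sweep puts F at bearing 37°, so F = Q + 13.9·(cos 37°, sin 37°) = (42.1, 22.3). A1 meets FR tangentially, so QF is at right angles to FR, so FR runs along (−sin 37°, cos 37°); with |FR| = 29.2, R = (24.5, 45.6). Then |HR| = |R − H| = 51.8.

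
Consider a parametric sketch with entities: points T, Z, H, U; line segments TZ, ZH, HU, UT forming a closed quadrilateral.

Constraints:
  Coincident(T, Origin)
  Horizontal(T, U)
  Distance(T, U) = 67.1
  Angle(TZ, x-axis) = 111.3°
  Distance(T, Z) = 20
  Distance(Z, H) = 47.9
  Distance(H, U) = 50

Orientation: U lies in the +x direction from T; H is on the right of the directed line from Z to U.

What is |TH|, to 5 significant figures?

29.075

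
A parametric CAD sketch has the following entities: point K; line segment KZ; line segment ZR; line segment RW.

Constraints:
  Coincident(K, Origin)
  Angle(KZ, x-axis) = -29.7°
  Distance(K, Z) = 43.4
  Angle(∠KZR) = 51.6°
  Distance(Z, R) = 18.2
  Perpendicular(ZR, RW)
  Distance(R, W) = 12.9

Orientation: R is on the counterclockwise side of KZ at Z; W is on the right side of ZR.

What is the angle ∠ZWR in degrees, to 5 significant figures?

54.671°

∠KZR = 51.6°, so ZR runs at -29.7° + (180° − 51.6°) = 98.700° from the x-axis; with |ZR| = 18.2, R = Z + 18.2·(cos 98.700°, sin 98.700°) = (34.946, -3.5123). ZR is perpendicular to RW; with |RW| = 12.9 on the right of ZR, W = R + 12.9·(0.98849, 0.15126) = (47.697, -1.5611). Then cos ∠ZWR = WZ·WR / (|WZ||WR|), giving 54.671°.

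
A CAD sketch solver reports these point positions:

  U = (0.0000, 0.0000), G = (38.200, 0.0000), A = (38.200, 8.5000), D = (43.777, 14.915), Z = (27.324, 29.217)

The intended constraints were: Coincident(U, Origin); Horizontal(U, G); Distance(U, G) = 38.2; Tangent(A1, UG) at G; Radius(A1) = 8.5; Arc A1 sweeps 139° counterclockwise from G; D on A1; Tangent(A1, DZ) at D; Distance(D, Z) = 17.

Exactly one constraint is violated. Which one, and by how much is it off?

Distance(D, Z) = 17 — off by 4.80.

U = (0.00, 0.00) ✓; U.y = 0.00, G.y = 0.00 ✓; |UG| = 38.20 ✓; ∠(AG, GU) = 90.00° ✓; |AG| = 8.500 ✓; bearing(A→D) − bearing(A→G) = 139.0° ✓; |AD| = 8.500 ✓; ∠(AD, DZ) = 90.00° ✓; |DZ| = 21.80 ✗.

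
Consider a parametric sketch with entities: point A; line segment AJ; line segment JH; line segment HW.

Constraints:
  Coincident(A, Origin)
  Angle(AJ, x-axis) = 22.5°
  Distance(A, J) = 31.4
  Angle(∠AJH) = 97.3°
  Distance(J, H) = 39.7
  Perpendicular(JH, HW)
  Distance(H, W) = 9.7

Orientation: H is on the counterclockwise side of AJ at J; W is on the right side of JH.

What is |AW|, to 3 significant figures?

59.8

A is at the origin; AJ runs at 22.5° with length 31.4, so J = 31.4·(cos 22.5°, sin 22.5°) = (29.0, 12.0). ∠AJH = 97.3°, so JH runs at 22.5° + (180° − 97.3°) = 105° from the x-axis; with |JH| = 39.7, H = J + 39.7·(cos 105°, sin 105°) = (18.6, 50.3). JH ⟂ HW; with |HW| = 9.7 on the right of JH, W = H + 9.7·(0.965, 0.262) = (28.0, 52.9). Then |AW| = |W − A| = 59.8.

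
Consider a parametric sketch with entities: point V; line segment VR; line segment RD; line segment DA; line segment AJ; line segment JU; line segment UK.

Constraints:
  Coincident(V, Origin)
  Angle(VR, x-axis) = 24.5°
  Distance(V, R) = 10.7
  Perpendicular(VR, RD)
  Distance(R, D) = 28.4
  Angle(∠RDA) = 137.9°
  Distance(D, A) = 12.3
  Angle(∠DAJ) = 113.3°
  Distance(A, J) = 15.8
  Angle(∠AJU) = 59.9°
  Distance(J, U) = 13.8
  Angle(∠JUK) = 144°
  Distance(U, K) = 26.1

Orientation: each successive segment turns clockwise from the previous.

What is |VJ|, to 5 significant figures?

34.761

V is at the origin; VR runs at 24.5° with length 10.7, so R = (9.7366, 4.4372). The perpendicularity gives RD at right angles to VR, so RD runs at -65.500°; with |RD| = 28.4, D = (21.514, -21.406). ∠RDA = 137.9° gives DA at -107.60° from the x-axis; with |DA| = 12.3, A = (17.795, -33.130). ∠DAJ = 113.3° gives AJ at -174.30° from the x-axis; with |AJ| = 15.8, J = (2.0728, -34.699). Then |VJ| = |J − V| = 34.761.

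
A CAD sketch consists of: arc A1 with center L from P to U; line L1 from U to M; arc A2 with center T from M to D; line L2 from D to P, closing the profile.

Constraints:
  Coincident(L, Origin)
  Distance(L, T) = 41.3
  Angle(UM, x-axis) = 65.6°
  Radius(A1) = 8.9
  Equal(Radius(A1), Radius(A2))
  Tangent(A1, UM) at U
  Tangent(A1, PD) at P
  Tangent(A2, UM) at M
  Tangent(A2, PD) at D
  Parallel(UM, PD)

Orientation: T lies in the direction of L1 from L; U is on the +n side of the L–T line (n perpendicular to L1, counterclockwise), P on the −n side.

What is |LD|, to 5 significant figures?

42.248

Tangency of A1 to both parallel lines with radius 8.9 puts U and P at L ± 8.9·n: U = (-8.1051, 3.6766), P = (8.1051, -3.6766). Equal radii place M and D the same way about T: M = T + 8.9·n = (8.9561, 41.288), D = T − 8.9·n = (25.166, 33.935). Then |LD| = |D − L| = 42.248.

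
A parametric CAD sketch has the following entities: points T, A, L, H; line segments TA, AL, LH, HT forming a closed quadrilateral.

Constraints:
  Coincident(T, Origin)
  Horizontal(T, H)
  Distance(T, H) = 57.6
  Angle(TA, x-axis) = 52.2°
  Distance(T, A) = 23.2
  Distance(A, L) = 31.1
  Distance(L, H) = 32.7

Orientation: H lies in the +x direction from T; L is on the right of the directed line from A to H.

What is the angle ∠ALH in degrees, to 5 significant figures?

95.117°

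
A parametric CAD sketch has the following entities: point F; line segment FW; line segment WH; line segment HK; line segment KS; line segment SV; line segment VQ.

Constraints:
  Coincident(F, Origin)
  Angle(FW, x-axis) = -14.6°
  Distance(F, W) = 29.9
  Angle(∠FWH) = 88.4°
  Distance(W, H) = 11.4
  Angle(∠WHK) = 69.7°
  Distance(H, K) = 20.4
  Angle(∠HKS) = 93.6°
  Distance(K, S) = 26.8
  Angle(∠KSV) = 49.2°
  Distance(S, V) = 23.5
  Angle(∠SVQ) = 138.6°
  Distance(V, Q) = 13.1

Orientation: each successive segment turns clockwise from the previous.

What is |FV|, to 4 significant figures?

31.17

F is at the origin; FW runs at -14.6° with length 29.9, so W = (28.93, -7.537). ∠FWH = 88.4° gives WH at -106.2° from the x-axis; with |WH| = 11.4, H = (25.75, -18.48). ∠WHK = 69.7° gives HK at 143.5° from the x-axis; with |HK| = 20.4, K = (9.355, -6.350). ∠HKS = 93.6° gives KS at 57.10° from the x-axis; with |KS| = 26.8, S = (23.91, 16.15). ∠KSV = 49.2° gives SV at -73.70° from the x-axis; with |SV| = 23.5, V = (30.51, -6.403). Then |FV| = |V − F| = 31.17.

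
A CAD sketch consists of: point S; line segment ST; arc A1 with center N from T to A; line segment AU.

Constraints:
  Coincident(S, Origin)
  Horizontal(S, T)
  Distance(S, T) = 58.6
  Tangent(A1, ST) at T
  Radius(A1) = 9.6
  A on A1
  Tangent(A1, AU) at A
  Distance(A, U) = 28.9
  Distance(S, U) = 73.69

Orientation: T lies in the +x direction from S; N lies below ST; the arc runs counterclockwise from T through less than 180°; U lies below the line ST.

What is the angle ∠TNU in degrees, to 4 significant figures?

173.6°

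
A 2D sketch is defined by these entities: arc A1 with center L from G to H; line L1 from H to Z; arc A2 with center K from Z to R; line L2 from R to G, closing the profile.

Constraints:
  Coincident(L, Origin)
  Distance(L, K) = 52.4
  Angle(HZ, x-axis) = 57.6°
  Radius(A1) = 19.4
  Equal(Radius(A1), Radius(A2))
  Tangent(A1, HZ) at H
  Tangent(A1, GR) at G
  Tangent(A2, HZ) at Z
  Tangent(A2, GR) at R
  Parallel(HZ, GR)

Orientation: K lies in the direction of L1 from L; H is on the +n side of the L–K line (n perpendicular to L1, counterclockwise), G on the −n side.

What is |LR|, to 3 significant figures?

55.9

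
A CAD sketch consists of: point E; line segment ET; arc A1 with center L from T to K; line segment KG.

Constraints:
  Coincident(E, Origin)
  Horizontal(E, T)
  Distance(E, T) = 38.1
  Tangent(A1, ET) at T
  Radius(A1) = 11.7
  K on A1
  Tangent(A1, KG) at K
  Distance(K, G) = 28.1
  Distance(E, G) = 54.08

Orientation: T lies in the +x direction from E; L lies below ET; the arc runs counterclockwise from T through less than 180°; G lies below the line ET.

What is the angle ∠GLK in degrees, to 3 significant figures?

67.4°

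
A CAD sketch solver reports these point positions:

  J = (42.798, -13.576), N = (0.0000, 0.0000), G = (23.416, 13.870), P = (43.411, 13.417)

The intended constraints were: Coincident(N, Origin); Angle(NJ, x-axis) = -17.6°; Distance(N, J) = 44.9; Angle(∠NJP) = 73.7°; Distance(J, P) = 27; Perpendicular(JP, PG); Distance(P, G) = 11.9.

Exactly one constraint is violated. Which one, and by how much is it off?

Distance(P, G) = 11.9 — off by 8.10.

N = (0.00, 0.00) ✓; NJ at -17.60° ✓; |NJ| = 44.90 ✓; ∠NJP = 73.70° ✓; |JP| = 27.00 ✓; ∠(JP, PG) = 90.00° ✓; |PG| = 20.00 ✗.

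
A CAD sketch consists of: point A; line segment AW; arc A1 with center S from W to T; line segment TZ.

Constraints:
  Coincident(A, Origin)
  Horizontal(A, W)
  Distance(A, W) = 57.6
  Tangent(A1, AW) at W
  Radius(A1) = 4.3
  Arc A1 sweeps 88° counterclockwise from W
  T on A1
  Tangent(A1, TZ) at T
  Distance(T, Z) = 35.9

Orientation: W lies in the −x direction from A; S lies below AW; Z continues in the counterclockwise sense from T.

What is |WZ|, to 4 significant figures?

40.41

A is at the origin; AW is horizontal with |AW| = 57.6 and W on the −x side, so W = (-57.60, 0.000). A1 meets AW tangentially, so SW is at right angles to AW, so S = W + (0, -4.3) = (-57.60, -4.300). On A1, W sits at bearing 90° from S; an 88° counterclockwise sweep puts T at bearing 178°, so T = S + 4.3·(cos 178°, sin 178°) = (-61.90, -4.150). A1 meets TZ tangentially, so ST is at right angles to TZ, so TZ runs along (−sin 178°, cos 178°); with |TZ| = 35.9, Z = (-63.15, -40.03). Then |WZ| = |Z − W| = 40.41.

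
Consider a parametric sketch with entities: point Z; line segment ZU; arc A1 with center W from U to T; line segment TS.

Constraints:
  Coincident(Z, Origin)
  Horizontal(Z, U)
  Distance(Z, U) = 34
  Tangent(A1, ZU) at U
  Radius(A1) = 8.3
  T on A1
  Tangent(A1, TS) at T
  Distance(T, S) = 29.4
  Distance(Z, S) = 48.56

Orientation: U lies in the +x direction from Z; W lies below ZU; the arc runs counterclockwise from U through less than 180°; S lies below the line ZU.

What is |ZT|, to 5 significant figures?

27.420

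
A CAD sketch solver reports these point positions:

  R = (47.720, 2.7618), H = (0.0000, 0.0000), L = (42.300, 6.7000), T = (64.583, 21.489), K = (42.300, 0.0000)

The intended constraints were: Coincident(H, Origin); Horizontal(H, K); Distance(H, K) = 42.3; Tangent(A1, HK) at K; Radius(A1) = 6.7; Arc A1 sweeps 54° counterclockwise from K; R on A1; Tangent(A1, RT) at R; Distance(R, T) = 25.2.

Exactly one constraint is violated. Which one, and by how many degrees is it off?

Tangent(A1, RT) at R — off by 6.00°.

H = (0.00, 0.00) ✓; H.y = 0.00, K.y = 0.00 ✓; |HK| = 42.30 ✓; ∠(LK, KH) = 90.00° ✓; |LK| = 6.700 ✓; bearing(L→R) − bearing(L→K) = 54.00° ✓; |LR| = 6.700 ✓; ∠(LR, RT) = 96.00° ✗; |RT| = 25.20 ✓.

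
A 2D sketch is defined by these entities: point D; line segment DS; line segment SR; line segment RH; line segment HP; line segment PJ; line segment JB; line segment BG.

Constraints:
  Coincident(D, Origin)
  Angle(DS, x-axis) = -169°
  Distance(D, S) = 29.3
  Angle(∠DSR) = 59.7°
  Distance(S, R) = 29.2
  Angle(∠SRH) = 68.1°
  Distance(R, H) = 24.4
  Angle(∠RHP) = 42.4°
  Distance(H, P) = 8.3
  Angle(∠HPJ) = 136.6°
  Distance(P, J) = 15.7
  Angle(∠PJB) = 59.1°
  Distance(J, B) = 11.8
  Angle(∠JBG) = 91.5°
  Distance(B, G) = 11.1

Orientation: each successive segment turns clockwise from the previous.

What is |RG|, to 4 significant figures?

18.41

D is at the origin; DS runs at -169.0° with length 29.3, so S = (-28.76, -5.591). ∠DSR = 59.7° gives SR at 70.70° from the x-axis; with |SR| = 29.2, R = (-19.11, 21.97). ∠SRH = 68.1° gives RH at -41.20° from the x-axis; with |RH| = 24.4, H = (-0.7517, 5.896). ∠RHP = 42.4° gives HP at -178.8° from the x-axis; with |HP| = 8.3, P = (-9.050, 5.722). ∠HPJ = 136.6° gives PJ at 137.8° from the x-axis; with |PJ| = 15.7, J = (-20.68, 16.27). ∠PJB = 59.1° gives JB at 16.90° from the x-axis; with |JB| = 11.8, B = (-9.390, 19.70). ∠JBG = 91.5° gives BG at -71.60° from the x-axis; with |BG| = 11.1, G = (-5.886, 9.166). Then |RG| = |G − R| = 18.41.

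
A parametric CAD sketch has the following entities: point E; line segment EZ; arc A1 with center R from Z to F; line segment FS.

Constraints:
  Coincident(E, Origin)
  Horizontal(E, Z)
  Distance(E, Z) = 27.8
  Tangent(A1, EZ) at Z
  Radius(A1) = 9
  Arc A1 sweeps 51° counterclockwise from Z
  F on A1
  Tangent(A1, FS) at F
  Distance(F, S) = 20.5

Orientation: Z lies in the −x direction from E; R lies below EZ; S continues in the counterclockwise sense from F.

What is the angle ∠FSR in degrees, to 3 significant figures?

23.7°

E is at the origin; EZ is horizontal with |EZ| = 27.8 and Z on the −x side, so Z = (-27.8, 0.00). The tangent condition forces RZ to be normal to EZ, so R = Z + (0, -9) = (-27.8, -9.00). On A1, Z sits at bearing 90° from R; a 51° counterclockwise sweep puts F at bearing 141°, so F = R + 9.0·(cos 141°, sin 141°) = (-34.8, -3.34). The tangent condition forces RF to be normal to FS, so FS runs along (−sin 141°, cos 141°); with |FS| = 20.5, S = (-47.7, -19.3). Then cos ∠FSR = SF·SR / (|SF||SR|), giving 23.7°.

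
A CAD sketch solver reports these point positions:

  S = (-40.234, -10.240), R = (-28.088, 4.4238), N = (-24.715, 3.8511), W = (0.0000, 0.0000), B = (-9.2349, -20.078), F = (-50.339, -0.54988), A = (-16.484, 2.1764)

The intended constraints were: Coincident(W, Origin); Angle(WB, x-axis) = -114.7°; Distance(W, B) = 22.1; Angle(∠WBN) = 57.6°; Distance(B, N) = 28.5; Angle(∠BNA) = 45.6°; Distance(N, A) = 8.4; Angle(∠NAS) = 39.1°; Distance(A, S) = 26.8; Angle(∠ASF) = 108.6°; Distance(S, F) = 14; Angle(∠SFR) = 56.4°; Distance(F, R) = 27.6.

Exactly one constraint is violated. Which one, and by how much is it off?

Distance(F, R) = 27.6 — off by 4.80.

W = (0.00, 0.00) ✓; WB at -114.7° ✓; |WB| = 22.10 ✓; ∠WBN = 57.60° ✓; |BN| = 28.50 ✓; ∠BNA = 45.60° ✓; |NA| = 8.400 ✓; ∠NAS = 39.10° ✓; |AS| = 26.80 ✓; ∠ASF = 108.6° ✓; |SF| = 14.00 ✓; ∠SFR = 56.40° ✓; |FR| = 22.80 ✗.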